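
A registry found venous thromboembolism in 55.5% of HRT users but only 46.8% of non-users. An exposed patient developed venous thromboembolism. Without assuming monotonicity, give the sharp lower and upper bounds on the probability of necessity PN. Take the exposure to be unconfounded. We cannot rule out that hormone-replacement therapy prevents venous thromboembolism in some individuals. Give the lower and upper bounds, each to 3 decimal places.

0.157 ≤ PN ≤ 0.959

p₁ = 0.555, p₀ = 0.468.
Under exogeneity alone the bounds on PN are max{0,(p₁−p₀)/p₁} ≤ PN ≤ min{1,(1−p₀)/p₁}.
  lower = (p₁ − p₀)/p₁ = 0.087 / 0.555 ≈ 0.1568
  upper = min{1, (1 − p₀)/p₁} = 0.532 / 0.555 ≈ 0.9586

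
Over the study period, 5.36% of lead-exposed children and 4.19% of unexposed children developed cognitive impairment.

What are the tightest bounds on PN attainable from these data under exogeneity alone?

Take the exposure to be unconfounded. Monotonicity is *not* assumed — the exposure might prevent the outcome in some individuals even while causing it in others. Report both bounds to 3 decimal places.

p₁ = 0.0536, p₀ = 0.0419.
Under exogeneity alone the bounds on PN are max{0,(p₁−p₀)/p₁} ≤ PN ≤ min{1,(1−p₀)/p₁}.
  lower = (p₁ − p₀)/p₁ = 0.0117 / 0.0536 ≈ 0.2183
  upper = min{1, (1 − p₀)/p₁} = 0.9581 / 0.0536 ≈ 17.8750 → capped at 1

0.218 ≤ PN ≤ 1.000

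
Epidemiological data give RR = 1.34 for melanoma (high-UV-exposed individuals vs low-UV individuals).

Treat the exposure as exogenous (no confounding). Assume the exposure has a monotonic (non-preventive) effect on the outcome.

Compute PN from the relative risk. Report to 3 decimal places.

PN ≈ 0.254

Under exogeneity and monotonicity, PN = (RR − 1) / RR = 1 − 1/RR.
PN = (1.34 − 1) / 1.34 = 0.34 / 1.34 ≈ 0.2537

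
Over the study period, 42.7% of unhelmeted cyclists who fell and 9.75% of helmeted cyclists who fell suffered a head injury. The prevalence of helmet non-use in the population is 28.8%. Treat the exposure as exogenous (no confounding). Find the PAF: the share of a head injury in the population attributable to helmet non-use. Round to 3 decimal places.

PAF ≈ 0.493

p₁ = 0.427, p₀ = 0.0975.
Overall risk P(Y=1) = π·p₁ + (1−π)·p₀ = 0.288×0.427 + 0.712×0.0975 = 0.1924.
Under exogeneity, PAF = [P(Y=1) − p₀] / P(Y=1).
PAF = (0.1924 − 0.0975) / 0.1924 ≈ 0.4932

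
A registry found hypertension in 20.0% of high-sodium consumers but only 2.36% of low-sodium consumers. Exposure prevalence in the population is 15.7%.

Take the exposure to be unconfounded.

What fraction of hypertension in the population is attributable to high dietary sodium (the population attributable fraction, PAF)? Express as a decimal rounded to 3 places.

p₁ = 0.2, p₀ = 0.0236.
Overall risk P(Y=1) = π·p₁ + (1−π)·p₀ = 0.157×0.2 + 0.843×0.0236 = 0.051295.
Under exogeneity, PAF = [P(Y=1) − p₀] / P(Y=1).
PAF = (0.051295 − 0.0236) / 0.051295 ≈ 0.5399

PAF ≈ 0.540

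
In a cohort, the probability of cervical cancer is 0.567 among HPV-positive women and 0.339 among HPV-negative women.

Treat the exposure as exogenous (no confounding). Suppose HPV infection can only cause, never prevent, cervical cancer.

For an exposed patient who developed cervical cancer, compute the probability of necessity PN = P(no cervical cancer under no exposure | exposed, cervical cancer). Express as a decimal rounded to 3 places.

Let p₁ = 0.567, p₀ = 0.339.
Under exogeneity and monotonicity, PN = (p₁ − p₀) / p₁.
PN = (0.567 − 0.339) / 0.567 = 0.228 / 0.567 ≈ 0.4021

PN ≈ 0.402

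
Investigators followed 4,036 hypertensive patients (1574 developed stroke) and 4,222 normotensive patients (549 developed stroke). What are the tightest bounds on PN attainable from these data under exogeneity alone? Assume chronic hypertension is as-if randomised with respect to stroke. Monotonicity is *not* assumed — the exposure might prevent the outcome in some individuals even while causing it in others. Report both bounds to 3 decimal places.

p₁ = P(outcome | exposed) = 1574/4036 = 0.38999
p₀ = P(outcome | unexposed) = 549/4222 = 0.13003
Under exogeneity alone the bounds on PN are max{0,(p₁−p₀)/p₁} ≤ PN ≤ min{1,(1−p₀)/p₁}.
  lower = (p₁ − p₀)/p₁ = 0.25996 / 0.38999 ≈ 0.6666
  upper = min{1, (1 − p₀)/p₁} = 0.86997 / 0.38999 ≈ 2.2307 → capped at 1

0.667 ≤ PN ≤ 1.000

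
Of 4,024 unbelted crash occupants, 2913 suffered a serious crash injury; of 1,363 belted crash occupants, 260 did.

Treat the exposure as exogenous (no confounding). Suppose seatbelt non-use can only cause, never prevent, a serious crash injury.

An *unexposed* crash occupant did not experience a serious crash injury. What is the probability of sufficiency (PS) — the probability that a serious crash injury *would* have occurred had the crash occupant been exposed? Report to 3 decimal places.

PS ≈ 0.659

p₁ = P(outcome | exposed) = 2913/4024 = 0.72391
p₀ = P(outcome | unexposed) = 260/1363 = 0.19076
Under exogeneity and monotonicity, PS = (p₁ − p₀) / (1 − p₀).
PS = (0.72391 − 0.19076) / (1 − 0.19076) = 0.53315 / 0.80924 ≈ 0.6588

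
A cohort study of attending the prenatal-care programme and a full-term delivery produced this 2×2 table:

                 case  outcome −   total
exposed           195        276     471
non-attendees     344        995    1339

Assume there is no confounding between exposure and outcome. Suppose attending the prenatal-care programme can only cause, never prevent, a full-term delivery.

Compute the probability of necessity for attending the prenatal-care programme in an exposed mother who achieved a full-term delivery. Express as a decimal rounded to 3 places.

PN ≈ 0.379

p₁ = P(outcome | exposed) = 195/471 = 0.41401
p₀ = P(outcome | unexposed) = 344/1339 = 0.25691
Under exogeneity and monotonicity, PN = (p₁ − p₀)/p₁.
PN = (0.41401 − 0.25691) / 0.41401 ≈ 0.3795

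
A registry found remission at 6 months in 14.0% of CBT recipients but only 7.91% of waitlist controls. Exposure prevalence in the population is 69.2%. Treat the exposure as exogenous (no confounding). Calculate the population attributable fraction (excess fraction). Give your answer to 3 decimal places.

PAF ≈ 0.348

p₁ = 0.14, p₀ = 0.0791.
Overall risk P(Y=1) = π·p₁ + (1−π)·p₀ = 0.692×0.14 + 0.308×0.0791 = 0.12124.
Under exogeneity, PAF = [P(Y=1) − p₀] / P(Y=1).
PAF = (0.12124 − 0.0791) / 0.12124 ≈ 0.3476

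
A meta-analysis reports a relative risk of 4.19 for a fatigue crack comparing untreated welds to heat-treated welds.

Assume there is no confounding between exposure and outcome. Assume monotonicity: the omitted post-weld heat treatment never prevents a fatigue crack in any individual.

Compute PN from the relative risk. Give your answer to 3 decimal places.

PN ≈ 0.761

Under exogeneity and monotonicity, PN = (RR − 1) / RR = 1 − 1/RR.
PN = (4.19 − 1) / 4.19 = 3.19 / 4.19 ≈ 0.7613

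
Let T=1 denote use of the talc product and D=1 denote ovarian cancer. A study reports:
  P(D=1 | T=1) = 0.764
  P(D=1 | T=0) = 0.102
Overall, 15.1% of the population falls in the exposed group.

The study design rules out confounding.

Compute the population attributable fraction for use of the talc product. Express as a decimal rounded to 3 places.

PAF ≈ 0.495

Let p₁ = 0.764, p₀ = 0.102.
Overall risk P(Y=1) = π·p₁ + (1−π)·p₀ = 0.151×0.764 + 0.849×0.102 = 0.20196.
Under exogeneity, PAF = [P(Y=1) − p₀] / P(Y=1).
PAF = (0.20196 − 0.102) / 0.20196 ≈ 0.4950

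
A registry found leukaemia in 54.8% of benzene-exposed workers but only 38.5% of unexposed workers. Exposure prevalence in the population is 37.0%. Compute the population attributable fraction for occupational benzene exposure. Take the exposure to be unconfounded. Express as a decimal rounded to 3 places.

PAF ≈ 0.135

p₁ = 0.548, p₀ = 0.385.
Overall risk P(Y=1) = π·p₁ + (1−π)·p₀ = 0.37×0.548 + 0.63×0.385 = 0.44531.
Under exogeneity, PAF = [P(Y=1) − p₀] / P(Y=1).
PAF = (0.44531 − 0.385) / 0.44531 ≈ 0.1354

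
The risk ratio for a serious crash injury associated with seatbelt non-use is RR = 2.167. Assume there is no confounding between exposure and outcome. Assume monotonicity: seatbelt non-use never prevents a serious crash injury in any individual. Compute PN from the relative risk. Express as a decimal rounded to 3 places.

Under exogeneity and monotonicity, PN = (RR − 1) / RR = 1 − 1/RR.
PN = (2.167 − 1) / 2.167 = 1.167 / 2.167 ≈ 0.5385

PN ≈ 0.539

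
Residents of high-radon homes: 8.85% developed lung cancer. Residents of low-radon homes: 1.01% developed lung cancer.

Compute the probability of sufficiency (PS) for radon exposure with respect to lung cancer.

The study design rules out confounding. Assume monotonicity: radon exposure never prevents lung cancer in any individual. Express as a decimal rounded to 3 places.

p₁ = 0.0885, p₀ = 0.0101.
Under exogeneity and monotonicity, PS = (p₁ − p₀) / (1 − p₀).
PS = (0.0885 − 0.0101) / (1 − 0.0101) = 0.0784 / 0.9899 ≈ 0.0792

PS ≈ 0.079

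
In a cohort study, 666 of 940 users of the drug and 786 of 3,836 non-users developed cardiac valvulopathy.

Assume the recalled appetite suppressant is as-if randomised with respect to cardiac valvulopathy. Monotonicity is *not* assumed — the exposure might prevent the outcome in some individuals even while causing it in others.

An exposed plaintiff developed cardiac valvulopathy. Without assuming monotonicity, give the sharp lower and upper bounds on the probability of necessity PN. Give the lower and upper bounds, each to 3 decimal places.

p₁ = P(outcome | exposed) = 666/940 = 0.70851
p₀ = P(outcome | unexposed) = 786/3836 = 0.2049
Under exogeneity alone the bounds on PN are max{0,(p₁−p₀)/p₁} ≤ PN ≤ min{1,(1−p₀)/p₁}.
  lower = (p₁ − p₀)/p₁ = 0.50361 / 0.70851 ≈ 0.7108
  upper = min{1, (1 − p₀)/p₁} = 0.7951 / 0.70851 ≈ 1.1222 → capped at 1

0.711 ≤ PN ≤ 1.000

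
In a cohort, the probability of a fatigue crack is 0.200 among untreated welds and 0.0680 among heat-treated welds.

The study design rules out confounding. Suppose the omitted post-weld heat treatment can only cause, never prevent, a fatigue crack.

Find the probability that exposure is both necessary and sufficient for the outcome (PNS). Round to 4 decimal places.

Let p₁ = 0.2, p₀ = 0.068.
Under exogeneity and monotonicity, PNS = p₁ − p₀.
PNS = 0.2 − 0.068 = 0.132

PNS ≈ 0.1320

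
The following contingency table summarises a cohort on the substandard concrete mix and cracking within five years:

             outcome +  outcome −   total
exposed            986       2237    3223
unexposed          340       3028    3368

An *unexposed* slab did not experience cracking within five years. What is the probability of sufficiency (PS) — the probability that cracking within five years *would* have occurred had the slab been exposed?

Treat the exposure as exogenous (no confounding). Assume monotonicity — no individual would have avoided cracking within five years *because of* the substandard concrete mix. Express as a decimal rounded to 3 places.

PS ≈ 0.228

p₁ = P(outcome | exposed) = 986/3223 = 0.30593
p₀ = P(outcome | unexposed) = 340/3368 = 0.10095
Under exogeneity and monotonicity, PS = (p₁ − p₀)/(1 − p₀).
PS = (0.30593 − 0.10095) / 0.89905 ≈ 0.2280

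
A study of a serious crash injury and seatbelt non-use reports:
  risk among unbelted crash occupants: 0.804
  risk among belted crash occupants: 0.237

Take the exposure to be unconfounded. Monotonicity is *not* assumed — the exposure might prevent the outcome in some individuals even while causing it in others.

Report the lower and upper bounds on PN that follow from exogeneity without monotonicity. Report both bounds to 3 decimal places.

0.705 ≤ PN ≤ 0.949

Let p₁ = 0.804, p₀ = 0.237.
Under exogeneity alone the bounds on PN are max{0,(p₁−p₀)/p₁} ≤ PN ≤ min{1,(1−p₀)/p₁}.
  lower = (p₁ − p₀)/p₁ = 0.567 / 0.804 ≈ 0.7052
  upper = min{1, (1 − p₀)/p₁} = 0.763 / 0.804 ≈ 0.9490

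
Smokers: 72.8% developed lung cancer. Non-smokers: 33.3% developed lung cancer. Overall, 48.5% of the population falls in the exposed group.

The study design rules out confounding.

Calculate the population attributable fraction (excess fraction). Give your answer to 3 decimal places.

p₁ = 0.728, p₀ = 0.333.
Overall risk P(Y=1) = π·p₁ + (1−π)·p₀ = 0.485×0.728 + 0.515×0.333 = 0.52458.
Under exogeneity, PAF = [P(Y=1) − p₀] / P(Y=1).
PAF = (0.52458 − 0.333) / 0.52458 ≈ 0.3652

PAF ≈ 0.365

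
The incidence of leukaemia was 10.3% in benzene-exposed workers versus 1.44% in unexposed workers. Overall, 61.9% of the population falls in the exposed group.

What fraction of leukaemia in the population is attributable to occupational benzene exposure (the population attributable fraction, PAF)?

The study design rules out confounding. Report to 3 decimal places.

p₁ = 0.103, p₀ = 0.0144.
Overall risk P(Y=1) = π·p₁ + (1−π)·p₀ = 0.619×0.103 + 0.381×0.0144 = 0.069243.
Under exogeneity, PAF = [P(Y=1) − p₀] / P(Y=1).
PAF = (0.069243 − 0.0144) / 0.069243 ≈ 0.7920

PAF ≈ 0.792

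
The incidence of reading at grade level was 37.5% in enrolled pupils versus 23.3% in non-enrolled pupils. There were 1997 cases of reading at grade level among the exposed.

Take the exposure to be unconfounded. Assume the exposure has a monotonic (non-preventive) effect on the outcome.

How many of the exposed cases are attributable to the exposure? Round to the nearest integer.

about 756 cases

p₁ = 0.375, p₀ = 0.233.
PN = (p₁ − p₀)/p₁ = (0.375 − 0.233) / 0.375 ≈ 0.37867.
Attributable cases ≈ PN × (exposed cases) = 0.37867 × 1997 ≈ 756.20.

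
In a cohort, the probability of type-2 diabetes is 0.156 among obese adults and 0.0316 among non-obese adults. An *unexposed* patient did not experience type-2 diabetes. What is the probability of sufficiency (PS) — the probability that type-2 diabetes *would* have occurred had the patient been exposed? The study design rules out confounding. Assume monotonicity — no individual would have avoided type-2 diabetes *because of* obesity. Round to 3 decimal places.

Let p₁ = 0.156, p₀ = 0.0316.
Under exogeneity and monotonicity, PS = (p₁ − p₀) / (1 − p₀).
PS = (0.156 − 0.0316) / (1 − 0.0316) = 0.1244 / 0.9684 ≈ 0.1285

PS ≈ 0.128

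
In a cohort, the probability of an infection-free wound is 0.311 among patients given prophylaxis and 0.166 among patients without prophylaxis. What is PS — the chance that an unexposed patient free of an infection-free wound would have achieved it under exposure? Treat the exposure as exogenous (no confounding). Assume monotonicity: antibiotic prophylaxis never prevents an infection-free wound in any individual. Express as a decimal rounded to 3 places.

PS ≈ 0.174

Let p₁ = 0.311, p₀ = 0.166.
Under exogeneity and monotonicity, PS = (p₁ − p₀) / (1 − p₀).
PS = (0.311 − 0.166) / (1 − 0.166) = 0.145 / 0.834 ≈ 0.1739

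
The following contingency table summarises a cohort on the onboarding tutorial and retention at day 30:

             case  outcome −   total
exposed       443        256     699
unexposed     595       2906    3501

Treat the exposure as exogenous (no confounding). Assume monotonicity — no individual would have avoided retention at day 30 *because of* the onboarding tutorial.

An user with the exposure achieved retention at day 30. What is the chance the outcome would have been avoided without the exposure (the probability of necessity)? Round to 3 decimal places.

PN ≈ 0.732

p₁ = P(outcome | exposed) = 443/699 = 0.63376
p₀ = P(outcome | unexposed) = 595/3501 = 0.16995
Under exogeneity and monotonicity, PN = (p₁ − p₀) / p₁.
PN = (0.63376 − 0.16995) / 0.63376 = 0.46381 / 0.63376 ≈ 0.7318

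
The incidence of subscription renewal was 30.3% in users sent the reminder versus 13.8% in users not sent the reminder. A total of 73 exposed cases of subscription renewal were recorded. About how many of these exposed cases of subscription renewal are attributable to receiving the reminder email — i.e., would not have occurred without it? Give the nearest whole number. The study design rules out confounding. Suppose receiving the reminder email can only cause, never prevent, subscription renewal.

about 40 cases

p₁ = 0.303, p₀ = 0.138.
PN = (p₁ − p₀)/p₁ = (0.303 − 0.138) / 0.303 ≈ 0.54455.
Attributable cases ≈ PN × (exposed cases) = 0.54455 × 73 ≈ 39.75.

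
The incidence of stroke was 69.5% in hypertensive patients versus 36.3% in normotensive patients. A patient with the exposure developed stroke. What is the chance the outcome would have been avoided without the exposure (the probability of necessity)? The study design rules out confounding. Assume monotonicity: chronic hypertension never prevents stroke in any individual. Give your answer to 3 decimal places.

PN ≈ 0.478

p₁ = 0.695, p₀ = 0.363.
Under exogeneity and monotonicity, PN = (p₁ − p₀) / p₁.
PN = (0.695 − 0.363) / 0.695 = 0.332 / 0.695 ≈ 0.4777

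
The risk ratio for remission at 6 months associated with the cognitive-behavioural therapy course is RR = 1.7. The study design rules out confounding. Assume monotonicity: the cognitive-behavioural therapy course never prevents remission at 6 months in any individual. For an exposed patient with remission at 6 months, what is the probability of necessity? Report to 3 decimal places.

Under exogeneity and monotonicity, PN = (RR − 1) / RR = 1 − 1/RR.
PN = (1.7 − 1) / 1.7 = 0.7 / 1.7 ≈ 0.4118

PN ≈ 0.412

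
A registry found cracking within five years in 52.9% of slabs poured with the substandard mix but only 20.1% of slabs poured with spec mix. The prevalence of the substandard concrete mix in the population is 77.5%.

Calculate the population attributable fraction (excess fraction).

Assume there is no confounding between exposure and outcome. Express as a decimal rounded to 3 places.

PAF ≈ 0.558

p₁ = 0.529, p₀ = 0.201.
Overall risk P(Y=1) = π·p₁ + (1−π)·p₀ = 0.775×0.529 + 0.225×0.201 = 0.4552.
Under exogeneity, PAF = [P(Y=1) − p₀] / P(Y=1).
PAF = (0.4552 − 0.201) / 0.4552 ≈ 0.5584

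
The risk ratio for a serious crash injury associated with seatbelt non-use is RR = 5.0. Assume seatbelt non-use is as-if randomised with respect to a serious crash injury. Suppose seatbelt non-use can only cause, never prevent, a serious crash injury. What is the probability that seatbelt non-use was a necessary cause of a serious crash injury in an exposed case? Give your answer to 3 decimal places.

PN ≈ 0.800

Under exogeneity and monotonicity, PN = (RR − 1) / RR = 1 − 1/RR.
PN = (5.0 − 1) / 5.0 = 4 / 5.0 ≈ 0.8000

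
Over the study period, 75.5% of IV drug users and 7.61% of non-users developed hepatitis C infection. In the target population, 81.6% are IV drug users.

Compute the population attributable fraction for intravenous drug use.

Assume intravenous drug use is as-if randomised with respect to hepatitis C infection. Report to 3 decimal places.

p₁ = 0.755, p₀ = 0.0761.
Overall risk P(Y=1) = π·p₁ + (1−π)·p₀ = 0.816×0.755 + 0.184×0.0761 = 0.63008.
Under exogeneity, PAF = [P(Y=1) − p₀] / P(Y=1).
PAF = (0.63008 − 0.0761) / 0.63008 ≈ 0.8792

PAF ≈ 0.879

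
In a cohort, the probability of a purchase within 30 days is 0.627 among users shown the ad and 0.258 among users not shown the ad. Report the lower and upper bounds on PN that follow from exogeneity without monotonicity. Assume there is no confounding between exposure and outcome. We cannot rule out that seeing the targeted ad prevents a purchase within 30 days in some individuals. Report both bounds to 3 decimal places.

Let p₁ = 0.627, p₀ = 0.258.
Under exogeneity alone the bounds on PN are max{0,(p₁−p₀)/p₁} ≤ PN ≤ min{1,(1−p₀)/p₁}.
  lower = (p₁ − p₀)/p₁ = 0.369 / 0.627 ≈ 0.5885
  upper = min{1, (1 − p₀)/p₁} = 0.742 / 0.627 ≈ 1.1834 → capped at 1

0.589 ≤ PN ≤ 1.000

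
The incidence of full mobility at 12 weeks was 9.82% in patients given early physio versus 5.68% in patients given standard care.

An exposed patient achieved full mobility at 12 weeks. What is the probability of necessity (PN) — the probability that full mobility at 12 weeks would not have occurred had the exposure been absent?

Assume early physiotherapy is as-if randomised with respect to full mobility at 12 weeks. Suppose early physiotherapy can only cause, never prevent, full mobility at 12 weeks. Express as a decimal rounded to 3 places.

p₁ = 0.0982, p₀ = 0.0568.
Under exogeneity and monotonicity, PN = (p₁ − p₀) / p₁.
PN = (0.0982 − 0.0568) / 0.0982 = 0.0414 / 0.0982 ≈ 0.4216

PN ≈ 0.422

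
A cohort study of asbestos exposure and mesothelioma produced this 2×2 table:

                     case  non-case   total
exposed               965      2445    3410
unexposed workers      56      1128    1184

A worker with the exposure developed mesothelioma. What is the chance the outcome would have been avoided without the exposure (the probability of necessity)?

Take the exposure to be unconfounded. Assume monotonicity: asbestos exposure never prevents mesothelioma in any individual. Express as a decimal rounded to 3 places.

p₁ = P(outcome | exposed) = 965/3410 = 0.28299
p₀ = P(outcome | unexposed) = 56/1184 = 0.047297
Under exogeneity and monotonicity, PN = (p₁ − p₀) / p₁.
PN = (0.28299 − 0.047297) / 0.28299 = 0.23569 / 0.28299 ≈ 0.8329

PN ≈ 0.833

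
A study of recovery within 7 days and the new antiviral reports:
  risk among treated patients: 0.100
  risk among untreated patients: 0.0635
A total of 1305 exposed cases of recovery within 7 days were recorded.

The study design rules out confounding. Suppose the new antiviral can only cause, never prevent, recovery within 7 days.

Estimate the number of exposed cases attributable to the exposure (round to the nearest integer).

about 476 cases

Let p₁ = 0.1, p₀ = 0.0635.
PN = (p₁ − p₀)/p₁ = (0.1 − 0.0635) / 0.1 ≈ 0.36500.
Attributable cases ≈ PN × (exposed cases) = 0.36500 × 1305 ≈ 476.33.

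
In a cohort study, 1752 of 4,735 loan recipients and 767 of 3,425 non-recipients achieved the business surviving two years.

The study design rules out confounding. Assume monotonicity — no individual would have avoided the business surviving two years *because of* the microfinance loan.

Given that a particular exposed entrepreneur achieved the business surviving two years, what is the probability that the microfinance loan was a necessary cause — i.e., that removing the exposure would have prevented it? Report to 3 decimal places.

PN ≈ 0.395

p₁ = P(outcome | exposed) = 1752/4735 = 0.37001
p₀ = P(outcome | unexposed) = 767/3425 = 0.22394
Under exogeneity and monotonicity, PN = (p₁ − p₀) / p₁.
PN = (0.37001 − 0.22394) / 0.37001 = 0.14607 / 0.37001 ≈ 0.3948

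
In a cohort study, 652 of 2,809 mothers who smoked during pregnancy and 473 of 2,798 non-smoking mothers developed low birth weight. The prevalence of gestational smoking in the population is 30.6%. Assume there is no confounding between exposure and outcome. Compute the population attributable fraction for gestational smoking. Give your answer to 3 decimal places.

p₁ = P(outcome | exposed) = 652/2809 = 0.23211
p₀ = P(outcome | unexposed) = 473/2798 = 0.16905
Overall risk P(Y=1) = π·p₁ + (1−π)·p₀ = 0.306×0.23211 + 0.694×0.16905 = 0.18835.
Under exogeneity, PAF = [P(Y=1) − p₀] / P(Y=1).
PAF = (0.18835 − 0.16905) / 0.18835 ≈ 0.1025

PAF ≈ 0.102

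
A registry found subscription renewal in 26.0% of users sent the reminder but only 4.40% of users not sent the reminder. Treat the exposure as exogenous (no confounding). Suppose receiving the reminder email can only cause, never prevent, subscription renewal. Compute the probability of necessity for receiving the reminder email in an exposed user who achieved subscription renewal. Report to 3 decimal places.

PN ≈ 0.831

p₁ = 0.26, p₀ = 0.044.
Under exogeneity and monotonicity, PN = (p₁ − p₀) / p₁.
PN = (0.26 − 0.044) / 0.26 = 0.216 / 0.26 ≈ 0.8308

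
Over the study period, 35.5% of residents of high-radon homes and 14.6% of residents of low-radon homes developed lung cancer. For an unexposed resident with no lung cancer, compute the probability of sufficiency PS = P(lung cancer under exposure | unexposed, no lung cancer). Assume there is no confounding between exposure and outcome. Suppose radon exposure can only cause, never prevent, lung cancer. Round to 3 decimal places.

p₁ = 0.355, p₀ = 0.146.
Under exogeneity and monotonicity, PS = (p₁ − p₀) / (1 − p₀).
PS = (0.355 − 0.146) / (1 − 0.146) = 0.209 / 0.854 ≈ 0.2447

PS ≈ 0.245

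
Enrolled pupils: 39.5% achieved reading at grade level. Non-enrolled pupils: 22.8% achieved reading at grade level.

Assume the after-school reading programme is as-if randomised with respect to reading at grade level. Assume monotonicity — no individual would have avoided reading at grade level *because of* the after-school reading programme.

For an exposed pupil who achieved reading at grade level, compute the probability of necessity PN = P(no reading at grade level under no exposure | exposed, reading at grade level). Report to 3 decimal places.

p₁ = 0.395, p₀ = 0.228.
Under exogeneity and monotonicity, PN = (p₁ − p₀) / p₁.
PN = (0.395 − 0.228) / 0.395 = 0.167 / 0.395 ≈ 0.4228

PN ≈ 0.423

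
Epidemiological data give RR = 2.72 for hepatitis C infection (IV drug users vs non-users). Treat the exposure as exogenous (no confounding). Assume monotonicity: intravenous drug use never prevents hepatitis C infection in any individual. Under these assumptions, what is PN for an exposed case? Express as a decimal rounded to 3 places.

Under exogeneity and monotonicity, PN = (RR − 1) / RR = 1 − 1/RR.
PN = (2.72 − 1) / 2.72 = 1.72 / 2.72 ≈ 0.6324

PN ≈ 0.632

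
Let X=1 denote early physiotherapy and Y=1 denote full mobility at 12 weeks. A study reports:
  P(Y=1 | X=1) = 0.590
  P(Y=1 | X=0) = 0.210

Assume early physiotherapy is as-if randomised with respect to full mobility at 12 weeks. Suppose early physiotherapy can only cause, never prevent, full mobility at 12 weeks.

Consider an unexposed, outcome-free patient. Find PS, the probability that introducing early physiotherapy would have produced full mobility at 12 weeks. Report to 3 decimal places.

Let p₁ = 0.59, p₀ = 0.21.
Under exogeneity and monotonicity, PS = (p₁ − p₀) / (1 − p₀).
PS = (0.59 − 0.21) / (1 − 0.21) = 0.38 / 0.79 ≈ 0.4810

PS ≈ 0.481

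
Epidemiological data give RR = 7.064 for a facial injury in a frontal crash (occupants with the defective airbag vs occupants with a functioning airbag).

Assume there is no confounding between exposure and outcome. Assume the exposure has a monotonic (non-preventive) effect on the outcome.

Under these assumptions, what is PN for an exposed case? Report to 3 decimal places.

Under exogeneity and monotonicity, PN = (RR − 1) / RR = 1 − 1/RR.
PN = (7.064 − 1) / 7.064 = 6.064 / 7.064 ≈ 0.8584

PN ≈ 0.858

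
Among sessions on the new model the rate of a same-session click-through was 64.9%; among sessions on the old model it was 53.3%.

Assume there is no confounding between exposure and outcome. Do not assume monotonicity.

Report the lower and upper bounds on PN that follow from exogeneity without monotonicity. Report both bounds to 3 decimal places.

0.179 ≤ PN ≤ 0.720

p₁ = 0.649, p₀ = 0.533.
Under exogeneity alone the bounds on PN are max{0,(p₁−p₀)/p₁} ≤ PN ≤ min{1,(1−p₀)/p₁}.
  lower = (p₁ − p₀)/p₁ = 0.116 / 0.649 ≈ 0.1787
  upper = min{1, (1 − p₀)/p₁} = 0.467 / 0.649 ≈ 0.7196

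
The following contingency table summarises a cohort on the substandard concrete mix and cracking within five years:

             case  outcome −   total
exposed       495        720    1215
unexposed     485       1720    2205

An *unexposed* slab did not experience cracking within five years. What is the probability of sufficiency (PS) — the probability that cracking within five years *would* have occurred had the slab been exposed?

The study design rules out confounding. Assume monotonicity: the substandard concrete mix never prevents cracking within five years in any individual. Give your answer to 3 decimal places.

PS ≈ 0.240

p₁ = P(outcome | exposed) = 495/1215 = 0.40741
p₀ = P(outcome | unexposed) = 485/2205 = 0.21995
Under exogeneity and monotonicity, PS = (p₁ − p₀) / (1 − p₀).
PS = (0.40741 − 0.21995) / (1 − 0.21995) = 0.18745 / 0.78005 ≈ 0.2403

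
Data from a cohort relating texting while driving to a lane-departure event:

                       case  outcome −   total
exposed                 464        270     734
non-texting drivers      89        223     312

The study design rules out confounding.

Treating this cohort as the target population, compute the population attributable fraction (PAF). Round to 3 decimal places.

PAF ≈ 0.460

p₁ = P(outcome | exposed) = 464/734 = 0.63215
p₀ = P(outcome | unexposed) = 89/312 = 0.28526
Exposure prevalence π = 734/1046 = 0.70172; overall risk P(Y=1) = 0.52868.
Under exogeneity, PAF = [P(Y=1) − p₀]/P(Y=1).
PAF = (0.52868 − 0.28526) / 0.52868 ≈ 0.4604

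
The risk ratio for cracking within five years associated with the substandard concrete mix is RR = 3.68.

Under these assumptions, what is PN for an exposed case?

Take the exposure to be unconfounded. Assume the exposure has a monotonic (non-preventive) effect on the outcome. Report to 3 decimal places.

PN ≈ 0.728

Under exogeneity and monotonicity, PN = (RR − 1) / RR = 1 − 1/RR.
PN = (3.68 − 1) / 3.68 = 2.68 / 3.68 ≈ 0.7283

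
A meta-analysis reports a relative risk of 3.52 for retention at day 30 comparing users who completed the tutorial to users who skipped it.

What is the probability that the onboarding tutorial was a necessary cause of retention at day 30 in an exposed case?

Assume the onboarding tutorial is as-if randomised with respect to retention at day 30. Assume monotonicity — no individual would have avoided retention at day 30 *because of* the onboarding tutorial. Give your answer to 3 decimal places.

PN ≈ 0.716

Under exogeneity and monotonicity, PN = (RR − 1) / RR = 1 − 1/RR.
PN = (3.52 − 1) / 3.52 = 2.52 / 3.52 ≈ 0.7159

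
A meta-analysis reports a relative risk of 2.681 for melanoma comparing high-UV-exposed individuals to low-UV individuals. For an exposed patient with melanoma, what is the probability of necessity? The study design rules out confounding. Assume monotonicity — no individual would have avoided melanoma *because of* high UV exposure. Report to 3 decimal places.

PN ≈ 0.627

Under exogeneity and monotonicity, PN = (RR − 1) / RR = 1 − 1/RR.
PN = (2.681 − 1) / 2.681 = 1.681 / 2.681 ≈ 0.6270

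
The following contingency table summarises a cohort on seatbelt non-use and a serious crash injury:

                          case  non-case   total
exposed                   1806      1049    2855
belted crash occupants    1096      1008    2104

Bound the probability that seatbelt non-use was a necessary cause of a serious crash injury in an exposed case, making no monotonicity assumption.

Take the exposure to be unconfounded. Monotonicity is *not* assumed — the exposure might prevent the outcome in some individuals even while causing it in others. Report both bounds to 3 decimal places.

0.177 ≤ PN ≤ 0.757

p₁ = P(outcome | exposed) = 1806/2855 = 0.63257
p₀ = P(outcome | unexposed) = 1096/2104 = 0.52091
Under exogeneity alone the bounds on PN are max{0,(p₁−p₀)/p₁} ≤ PN ≤ min{1,(1−p₀)/p₁}.
  lower = (p₁ − p₀)/p₁ = 0.11166 / 0.63257 ≈ 0.1765
  upper = min{1, (1 − p₀)/p₁} = 0.47909 / 0.63257 ≈ 0.7574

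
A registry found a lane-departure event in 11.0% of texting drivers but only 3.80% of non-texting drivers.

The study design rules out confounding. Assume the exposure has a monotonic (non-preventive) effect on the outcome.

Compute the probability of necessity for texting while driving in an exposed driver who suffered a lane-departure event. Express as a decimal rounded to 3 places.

p₁ = 0.11, p₀ = 0.038.
Under exogeneity and monotonicity, PN = (p₁ − p₀) / p₁.
PN = (0.11 − 0.038) / 0.11 = 0.072 / 0.11 ≈ 0.6545

PN ≈ 0.655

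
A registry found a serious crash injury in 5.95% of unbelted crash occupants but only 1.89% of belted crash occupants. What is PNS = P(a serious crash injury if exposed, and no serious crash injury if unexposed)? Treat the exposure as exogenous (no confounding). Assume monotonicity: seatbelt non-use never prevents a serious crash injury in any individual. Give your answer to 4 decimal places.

p₁ = 0.0595, p₀ = 0.0189.
Under exogeneity and monotonicity, PNS = p₁ − p₀.
PNS = 0.0595 − 0.0189 = 0.0406

PNS ≈ 0.0406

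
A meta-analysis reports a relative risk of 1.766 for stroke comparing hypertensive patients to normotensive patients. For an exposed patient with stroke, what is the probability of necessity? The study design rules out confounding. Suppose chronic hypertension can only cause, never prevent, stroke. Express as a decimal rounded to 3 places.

Under exogeneity and monotonicity, PN = (RR − 1) / RR = 1 − 1/RR.
PN = (1.766 − 1) / 1.766 = 0.766 / 1.766 ≈ 0.4337

PN ≈ 0.434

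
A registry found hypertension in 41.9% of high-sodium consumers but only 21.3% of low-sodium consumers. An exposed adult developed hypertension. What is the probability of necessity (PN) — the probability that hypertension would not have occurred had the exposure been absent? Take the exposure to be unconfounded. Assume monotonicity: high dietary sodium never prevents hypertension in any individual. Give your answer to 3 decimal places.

PN ≈ 0.492

p₁ = 0.419, p₀ = 0.213.
Under exogeneity and monotonicity, PN = (p₁ − p₀) / p₁.
PN = (0.419 − 0.213) / 0.419 = 0.206 / 0.419 ≈ 0.4916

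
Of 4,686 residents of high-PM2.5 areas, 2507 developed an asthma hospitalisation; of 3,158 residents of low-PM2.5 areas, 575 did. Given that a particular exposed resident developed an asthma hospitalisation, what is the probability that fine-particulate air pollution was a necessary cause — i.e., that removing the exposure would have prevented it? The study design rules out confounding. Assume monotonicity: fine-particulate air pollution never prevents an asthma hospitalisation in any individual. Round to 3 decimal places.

p₁ = P(outcome | exposed) = 2507/4686 = 0.535
p₀ = P(outcome | unexposed) = 575/3158 = 0.18208
Under exogeneity and monotonicity, PN = (p₁ − p₀) / p₁.
PN = (0.535 − 0.18208) / 0.535 = 0.35292 / 0.535 ≈ 0.6597

PN ≈ 0.660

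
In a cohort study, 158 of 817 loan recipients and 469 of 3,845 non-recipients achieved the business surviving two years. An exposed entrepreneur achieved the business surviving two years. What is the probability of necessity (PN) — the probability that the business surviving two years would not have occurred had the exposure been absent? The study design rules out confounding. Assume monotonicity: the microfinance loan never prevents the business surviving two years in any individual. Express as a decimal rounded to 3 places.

PN ≈ 0.369

p₁ = P(outcome | exposed) = 158/817 = 0.19339
p₀ = P(outcome | unexposed) = 469/3845 = 0.12198
Under exogeneity and monotonicity, PN = (p₁ − p₀) / p₁.
PN = (0.19339 − 0.12198) / 0.19339 = 0.071414 / 0.19339 ≈ 0.3693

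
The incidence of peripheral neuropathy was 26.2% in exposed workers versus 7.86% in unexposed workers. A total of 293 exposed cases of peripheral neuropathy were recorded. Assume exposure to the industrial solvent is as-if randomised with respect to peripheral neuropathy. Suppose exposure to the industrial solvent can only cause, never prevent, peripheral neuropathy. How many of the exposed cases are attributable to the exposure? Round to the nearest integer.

p₁ = 0.262, p₀ = 0.0786.
PN = (p₁ − p₀)/p₁ = (0.262 − 0.0786) / 0.262 ≈ 0.70000.
Attributable cases ≈ PN × (exposed cases) = 0.70000 × 293 ≈ 205.10.

about 205 cases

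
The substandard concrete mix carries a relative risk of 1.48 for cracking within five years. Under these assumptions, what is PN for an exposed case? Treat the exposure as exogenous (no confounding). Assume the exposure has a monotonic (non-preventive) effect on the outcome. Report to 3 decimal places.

PN ≈ 0.324

Under exogeneity and monotonicity, PN = (RR − 1) / RR = 1 − 1/RR.
PN = (1.48 − 1) / 1.48 = 0.48 / 1.48 ≈ 0.3243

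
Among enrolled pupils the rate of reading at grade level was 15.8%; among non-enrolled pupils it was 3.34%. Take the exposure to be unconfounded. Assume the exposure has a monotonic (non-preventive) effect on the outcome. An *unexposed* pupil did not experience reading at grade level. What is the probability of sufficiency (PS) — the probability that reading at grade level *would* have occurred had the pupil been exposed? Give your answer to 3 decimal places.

p₁ = 0.158, p₀ = 0.0334.
Under exogeneity and monotonicity, PS = (p₁ − p₀) / (1 − p₀).
PS = (0.158 − 0.0334) / (1 − 0.0334) = 0.1246 / 0.9666 ≈ 0.1289

PS ≈ 0.129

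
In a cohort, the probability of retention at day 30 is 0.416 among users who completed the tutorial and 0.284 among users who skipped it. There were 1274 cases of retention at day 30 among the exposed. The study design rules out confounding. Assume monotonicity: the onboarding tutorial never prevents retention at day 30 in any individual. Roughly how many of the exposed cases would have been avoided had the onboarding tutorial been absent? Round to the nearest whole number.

about 404 cases

Let p₁ = 0.416, p₀ = 0.284.
PN = (p₁ − p₀)/p₁ = (0.416 − 0.284) / 0.416 ≈ 0.31731.
Attributable cases ≈ PN × (exposed cases) = 0.31731 × 1274 ≈ 404.25.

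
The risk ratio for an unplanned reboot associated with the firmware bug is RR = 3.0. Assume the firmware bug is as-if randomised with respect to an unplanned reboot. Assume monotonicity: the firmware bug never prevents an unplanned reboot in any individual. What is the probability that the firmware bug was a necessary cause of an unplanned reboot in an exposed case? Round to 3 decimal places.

PN ≈ 0.667

Under exogeneity and monotonicity, PN = (RR − 1) / RR = 1 − 1/RR.
PN = (3.0 − 1) / 3.0 = 2 / 3.0 ≈ 0.6667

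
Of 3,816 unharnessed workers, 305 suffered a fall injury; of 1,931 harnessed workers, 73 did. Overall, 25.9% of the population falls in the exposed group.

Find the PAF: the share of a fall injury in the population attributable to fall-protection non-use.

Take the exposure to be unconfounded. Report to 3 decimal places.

PAF ≈ 0.224

p₁ = P(outcome | exposed) = 305/3816 = 0.079927
p₀ = P(outcome | unexposed) = 73/1931 = 0.037804
Overall risk P(Y=1) = π·p₁ + (1−π)·p₀ = 0.259×0.079927 + 0.741×0.037804 = 0.048714.
Under exogeneity, PAF = [P(Y=1) − p₀] / P(Y=1).
PAF = (0.048714 − 0.037804) / 0.048714 ≈ 0.2240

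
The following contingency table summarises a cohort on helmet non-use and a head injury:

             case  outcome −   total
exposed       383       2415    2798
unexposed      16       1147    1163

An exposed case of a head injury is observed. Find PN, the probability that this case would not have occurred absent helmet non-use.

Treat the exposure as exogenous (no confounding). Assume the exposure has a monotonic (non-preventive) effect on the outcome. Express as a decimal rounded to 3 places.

PN ≈ 0.899

p₁ = P(outcome | exposed) = 383/2798 = 0.13688
p₀ = P(outcome | unexposed) = 16/1163 = 0.013758
Under exogeneity and monotonicity, PN = (p₁ − p₀)/p₁.
PN = (0.13688 − 0.013758) / 0.13688 ≈ 0.8995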